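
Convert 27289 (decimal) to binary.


Divide by 2 repeatedly:
27289 ÷ 2 = 13644 remainder 1
13644 ÷ 2 = 6822 remainder 0
6822 ÷ 2 = 3411 remainder 0
3411 ÷ 2 = 1705 remainder 1
1705 ÷ 2 = 852 remainder 1
852 ÷ 2 = 426 remainder 0
426 ÷ 2 = 213 remainder 0
213 ÷ 2 = 106 remainder 1
106 ÷ 2 = 53 remainder 0
53 ÷ 2 = 26 remainder 1
26 ÷ 2 = 13 remainder 0
13 ÷ 2 = 6 remainder 1
6 ÷ 2 = 3 remainder 0
3 ÷ 2 = 1 remainder 1
1 ÷ 2 = 0 remainder 1
Reading remainders bottom-up:
= 110101010011001


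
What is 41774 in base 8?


Divide by 8 repeatedly:
41774 ÷ 8 = 5221 remainder 6
5221 ÷ 8 = 652 remainder 5
652 ÷ 8 = 81 remainder 4
81 ÷ 8 = 10 remainder 1
10 ÷ 8 = 1 remainder 2
1 ÷ 8 = 0 remainder 1
Reading remainders bottom-up:
= 0o121456


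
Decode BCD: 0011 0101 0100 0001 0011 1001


Each 4-bit group → digit:
  0011 → 3
  0101 → 5
  0100 → 4
  0001 → 1
  0011 → 3
  1001 → 9
= 354139


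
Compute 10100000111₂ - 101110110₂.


Align and subtract column by column (LSB to MSB, borrowing when needed):
  10100000111
- 00101110110
  -----------
  col 0: (1 - 0 borrow-in) - 0 → 1 - 0 = 1, borrow out 0
  col 1: (1 - 0 borrow-in) - 1 → 1 - 1 = 0, borrow out 0
  col 2: (1 - 0 borrow-in) - 1 → 1 - 1 = 0, borrow out 0
  col 3: (0 - 0 borrow-in) - 0 → 0 - 0 = 0, borrow out 0
  col 4: (0 - 0 borrow-in) - 1 → borrow from next column: (0+2) - 1 = 1, borrow out 1
  col 5: (0 - 1 borrow-in) - 1 → borrow from next column: (-1+2) - 1 = 0, borrow out 1
  col 6: (0 - 1 borrow-in) - 1 → borrow from next column: (-1+2) - 1 = 0, borrow out 1
  col 7: (0 - 1 borrow-in) - 0 → borrow from next column: (-1+2) - 0 = 1, borrow out 1
  col 8: (1 - 1 borrow-in) - 1 → borrow from next column: (0+2) - 1 = 1, borrow out 1
  col 9: (0 - 1 borrow-in) - 0 → borrow from next column: (-1+2) - 0 = 1, borrow out 1
  col 10: (1 - 1 borrow-in) - 0 → 0 - 0 = 0, borrow out 0
Reading bits MSB→LSB: 01110010001
Strip leading zeros: 1110010001
= 1110010001


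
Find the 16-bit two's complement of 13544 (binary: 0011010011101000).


Original: 0011010011101000
Step 1 - Invert all bits: 1100101100010111
Step 2 - Add 1: 1100101100010111 + 1
= 1100101100011000 (represents -13544)


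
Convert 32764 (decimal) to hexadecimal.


Divide by 16 repeatedly:
32764 ÷ 16 = 2047 remainder 12 (C)
2047 ÷ 16 = 127 remainder 15 (F)
127 ÷ 16 = 7 remainder 15 (F)
7 ÷ 16 = 0 remainder 7 (7)
Reading remainders bottom-up:
= 0x7FFC


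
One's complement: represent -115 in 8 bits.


Original: 01110011
Invert all bits:
  bit 0: 0 → 1
  bit 1: 1 → 0
  bit 2: 1 → 0
  bit 3: 1 → 0
  bit 4: 0 → 1
  bit 5: 0 → 1
  bit 6: 1 → 0
  bit 7: 1 → 0
= 10001100


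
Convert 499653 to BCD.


Each digit → 4-bit binary:
  4 → 0100
  9 → 1001
  9 → 1001
  6 → 0110
  5 → 0101
  3 → 0011
= 0100 1001 1001 0110 0101 0011


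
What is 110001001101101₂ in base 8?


Group into 3-bit groups: 110001001101101
  110 = 6
  001 = 1
  001 = 1
  101 = 5
  101 = 5
= 0o61155


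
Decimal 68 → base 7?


Divide by 7 repeatedly:
68 ÷ 7 = 9 remainder 5
9 ÷ 7 = 1 remainder 2
1 ÷ 7 = 0 remainder 1
Reading remainders bottom-up:
= 125


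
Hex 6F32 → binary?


Each hex digit → 4 binary bits:
  6 = 0110
  F = 1111
  3 = 0011
  2 = 0010
Concatenate: 0110 1111 0011 0010
= 0110111100110010


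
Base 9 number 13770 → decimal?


Positional values (base 9):
  0 × 9^0 = 0 × 1 = 0
  7 × 9^1 = 7 × 9 = 63
  7 × 9^2 = 7 × 81 = 567
  3 × 9^3 = 3 × 729 = 2187
  1 × 9^4 = 1 × 6561 = 6561
Sum = 0 + 63 + 567 + 2187 + 6561
= 9378


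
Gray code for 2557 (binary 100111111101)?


Binary: 100111111101
Gray code: G = B XOR (B >> 1)
B >> 1 = 010011111110
100111111101 XOR 010011111110:
  1 XOR 0 = 1
  0 XOR 1 = 1
  0 XOR 0 = 0
  1 XOR 0 = 1
  1 XOR 1 = 0
  1 XOR 1 = 0
  1 XOR 1 = 0
  1 XOR 1 = 0
  1 XOR 1 = 0
  1 XOR 1 = 0
  0 XOR 1 = 1
  1 XOR 0 = 1
= 110100000011


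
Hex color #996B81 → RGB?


Hex: #996B81
R = 99₁₆ = 153
G = 6B₁₆ = 107
B = 81₁₆ = 129
= RGB(153, 107, 129)


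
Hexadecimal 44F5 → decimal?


Positional values:
Position 0: 5 × 16^0 = 5 × 1 = 5
Position 1: F × 16^1 = 15 × 16 = 240
Position 2: 4 × 16^2 = 4 × 256 = 1024
Position 3: 4 × 16^3 = 4 × 4096 = 16384
Sum = 5 + 240 + 1024 + 16384
= 17653


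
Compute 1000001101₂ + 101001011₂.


Align and add column by column (LSB to MSB, carry propagating):
  01000001101
+ 00101001011
  -----------
  col 0: 1 + 1 + 0 (carry in) = 2 → bit 0, carry out 1
  col 1: 0 + 1 + 1 (carry in) = 2 → bit 0, carry out 1
  col 2: 1 + 0 + 1 (carry in) = 2 → bit 0, carry out 1
  col 3: 1 + 1 + 1 (carry in) = 3 → bit 1, carry out 1
  col 4: 0 + 0 + 1 (carry in) = 1 → bit 1, carry out 0
  col 5: 0 + 0 + 0 (carry in) = 0 → bit 0, carry out 0
  col 6: 0 + 1 + 0 (carry in) = 1 → bit 1, carry out 0
  col 7: 0 + 0 + 0 (carry in) = 0 → bit 0, carry out 0
  col 8: 0 + 1 + 0 (carry in) = 1 → bit 1, carry out 0
  col 9: 1 + 0 + 0 (carry in) = 1 → bit 1, carry out 0
  col 10: 0 + 0 + 0 (carry in) = 0 → bit 0, carry out 0
Reading bits MSB→LSB: 01101011000
Strip leading zeros: 1101011000
= 1101011000


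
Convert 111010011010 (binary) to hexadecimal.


Group into 4-bit nibbles: 111010011010
  1110 = E
  1001 = 9
  1010 = A
= 0xE9A


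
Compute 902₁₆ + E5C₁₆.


Align and add column by column (LSB to MSB, each column mod 16 with carry):
  0902
+ 0E5C
  ----
  col 0: 2(2) + C(12) + 0 (carry in) = 14 → E(14), carry out 0
  col 1: 0(0) + 5(5) + 0 (carry in) = 5 → 5(5), carry out 0
  col 2: 9(9) + E(14) + 0 (carry in) = 23 → 7(7), carry out 1
  col 3: 0(0) + 0(0) + 1 (carry in) = 1 → 1(1), carry out 0
Reading digits MSB→LSB: 175E
Strip leading zeros: 175E
= 0x175E


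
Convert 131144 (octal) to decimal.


Positional values:
Position 0: 4 × 8^0 = 4
Position 1: 4 × 8^1 = 32
Position 2: 1 × 8^2 = 64
Position 3: 1 × 8^3 = 512
Position 4: 3 × 8^4 = 12288
Position 5: 1 × 8^5 = 32768
Sum = 4 + 32 + 64 + 512 + 12288 + 32768
= 45668


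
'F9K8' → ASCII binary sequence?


String: 'F9K8'  (4 characters)
Per-character ASCII lookup:
  'F': uppercase starts at 65: 'F' = 65 + 5 = 70 → 1000110
  '9': digits start at 48: '9' = 48 + 9 = 57 → 111001
  'K': uppercase starts at 65: 'K' = 65 + 10 = 75 → 1001011
  '8': digits start at 48: '8' = 48 + 8 = 56 → 111000
= 1000110 111001 1001011 111000


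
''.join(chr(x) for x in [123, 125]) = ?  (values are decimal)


Codes (decimal): 123 125
Per-code ASCII lookup:
  123  (special character) → '{'
  125  (special character) → '}'
= '{}'


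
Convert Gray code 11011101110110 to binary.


Gray code: 11011101110110
MSB stays the same: 1
Each subsequent bit = prev_binary XOR current_gray:
  B[1] = 1 XOR 1 = 0
  B[2] = 0 XOR 0 = 0
  B[3] = 0 XOR 1 = 1
  B[4] = 1 XOR 1 = 0
  B[5] = 0 XOR 1 = 1
  B[6] = 1 XOR 0 = 1
  B[7] = 1 XOR 1 = 0
  B[8] = 0 XOR 1 = 1
  B[9] = 1 XOR 1 = 0
  B[10] = 0 XOR 0 = 0
  B[11] = 0 XOR 1 = 1
  B[12] = 1 XOR 1 = 0
  B[13] = 0 XOR 0 = 0
= 10010110100100 (9636 decimal)


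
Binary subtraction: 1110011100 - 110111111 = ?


Align and subtract column by column (LSB to MSB, borrowing when needed):
  1110011100
- 0110111111
  ----------
  col 0: (0 - 0 borrow-in) - 1 → borrow from next column: (0+2) - 1 = 1, borrow out 1
  col 1: (0 - 1 borrow-in) - 1 → borrow from next column: (-1+2) - 1 = 0, borrow out 1
  col 2: (1 - 1 borrow-in) - 1 → borrow from next column: (0+2) - 1 = 1, borrow out 1
  col 3: (1 - 1 borrow-in) - 1 → borrow from next column: (0+2) - 1 = 1, borrow out 1
  col 4: (1 - 1 borrow-in) - 1 → borrow from next column: (0+2) - 1 = 1, borrow out 1
  col 5: (0 - 1 borrow-in) - 1 → borrow from next column: (-1+2) - 1 = 0, borrow out 1
  col 6: (0 - 1 borrow-in) - 0 → borrow from next column: (-1+2) - 0 = 1, borrow out 1
  col 7: (1 - 1 borrow-in) - 1 → borrow from next column: (0+2) - 1 = 1, borrow out 1
  col 8: (1 - 1 borrow-in) - 1 → borrow from next column: (0+2) - 1 = 1, borrow out 1
  col 9: (1 - 1 borrow-in) - 0 → 0 - 0 = 0, borrow out 0
Reading bits MSB→LSB: 0111011101
Strip leading zeros: 111011101
= 111011101


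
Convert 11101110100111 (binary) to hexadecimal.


Group into 4-bit nibbles: 0011101110100111
  0011 = 3
  1011 = B
  1010 = A
  0111 = 7
= 0x3BA7


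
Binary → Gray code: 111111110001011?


Binary: 111111110001011
Gray code: G = B XOR (B >> 1)
B >> 1 = 011111111000101
111111110001011 XOR 011111111000101:
  1 XOR 0 = 1
  1 XOR 1 = 0
  1 XOR 1 = 0
  1 XOR 1 = 0
  1 XOR 1 = 0
  1 XOR 1 = 0
  1 XOR 1 = 0
  1 XOR 1 = 0
  0 XOR 1 = 1
  0 XOR 0 = 0
  0 XOR 0 = 0
  1 XOR 0 = 1
  0 XOR 1 = 1
  1 XOR 0 = 1
  1 XOR 1 = 0
= 100000001001110


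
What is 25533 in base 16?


Divide by 16 repeatedly:
25533 ÷ 16 = 1595 remainder 13 (D)
1595 ÷ 16 = 99 remainder 11 (B)
99 ÷ 16 = 6 remainder 3 (3)
6 ÷ 16 = 0 remainder 6 (6)
Reading remainders bottom-up:
= 0x63BD


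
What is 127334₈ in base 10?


Positional values:
Position 0: 4 × 8^0 = 4
Position 1: 3 × 8^1 = 24
Position 2: 3 × 8^2 = 192
Position 3: 7 × 8^3 = 3584
Position 4: 2 × 8^4 = 8192
Position 5: 1 × 8^5 = 32768
Sum = 4 + 24 + 192 + 3584 + 8192 + 32768
= 44764


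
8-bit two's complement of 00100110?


Original: 00100110
Step 1 - Invert all bits: 11011001
Step 2 - Add 1: 11011001 + 1
= 11011010 (represents -38)


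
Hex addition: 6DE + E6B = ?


Align and add column by column (LSB to MSB, each column mod 16 with carry):
  06DE
+ 0E6B
  ----
  col 0: E(14) + B(11) + 0 (carry in) = 25 → 9(9), carry out 1
  col 1: D(13) + 6(6) + 1 (carry in) = 20 → 4(4), carry out 1
  col 2: 6(6) + E(14) + 1 (carry in) = 21 → 5(5), carry out 1
  col 3: 0(0) + 0(0) + 1 (carry in) = 1 → 1(1), carry out 0
Reading digits MSB→LSB: 1549
Strip leading zeros: 1549
= 0x1549


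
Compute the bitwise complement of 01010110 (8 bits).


Original: 01010110
Invert all bits:
  bit 0: 0 → 1
  bit 1: 1 → 0
  bit 2: 0 → 1
  bit 3: 1 → 0
  bit 4: 0 → 1
  bit 5: 1 → 0
  bit 6: 1 → 0
  bit 7: 0 → 1
= 10101001


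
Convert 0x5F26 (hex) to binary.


Each hex digit → 4 binary bits:
  5 = 0101
  F = 1111
  2 = 0010
  6 = 0110
Concatenate: 0101 1111 0010 0110
= 0101111100100110


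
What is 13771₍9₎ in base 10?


Positional values (base 9):
  1 × 9^0 = 1 × 1 = 1
  7 × 9^1 = 7 × 9 = 63
  7 × 9^2 = 7 × 81 = 567
  3 × 9^3 = 3 × 729 = 2187
  1 × 9^4 = 1 × 6561 = 6561
Sum = 1 + 63 + 567 + 2187 + 6561
= 9379


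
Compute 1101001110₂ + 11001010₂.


Align and add column by column (LSB to MSB, carry propagating):
  01101001110
+ 00011001010
  -----------
  col 0: 0 + 0 + 0 (carry in) = 0 → bit 0, carry out 0
  col 1: 1 + 1 + 0 (carry in) = 2 → bit 0, carry out 1
  col 2: 1 + 0 + 1 (carry in) = 2 → bit 0, carry out 1
  col 3: 1 + 1 + 1 (carry in) = 3 → bit 1, carry out 1
  col 4: 0 + 0 + 1 (carry in) = 1 → bit 1, carry out 0
  col 5: 0 + 0 + 0 (carry in) = 0 → bit 0, carry out 0
  col 6: 1 + 1 + 0 (carry in) = 2 → bit 0, carry out 1
  col 7: 0 + 1 + 1 (carry in) = 2 → bit 0, carry out 1
  col 8: 1 + 0 + 1 (carry in) = 2 → bit 0, carry out 1
  col 9: 1 + 0 + 1 (carry in) = 2 → bit 0, carry out 1
  col 10: 0 + 0 + 1 (carry in) = 1 → bit 1, carry out 0
Reading bits MSB→LSB: 10000011000
Strip leading zeros: 10000011000
= 10000011000


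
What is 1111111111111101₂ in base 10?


Positional values:
Bit 0: 1 × 2^0 = 1
Bit 2: 1 × 2^2 = 4
Bit 3: 1 × 2^3 = 8
Bit 4: 1 × 2^4 = 16
Bit 5: 1 × 2^5 = 32
Bit 6: 1 × 2^6 = 64
Bit 7: 1 × 2^7 = 128
Bit 8: 1 × 2^8 = 256
Bit 9: 1 × 2^9 = 512
Bit 10: 1 × 2^10 = 1024
Bit 11: 1 × 2^11 = 2048
Bit 12: 1 × 2^12 = 4096
Bit 13: 1 × 2^13 = 8192
Bit 14: 1 × 2^14 = 16384
Bit 15: 1 × 2^15 = 32768
Sum = 1 + 4 + 8 + 16 + 32 + 64 + 128 + 256 + 512 + 1024 + 2048 + 4096 + 8192 + 16384 + 32768
= 65533


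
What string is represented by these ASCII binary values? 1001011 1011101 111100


Codes (binary): 1001011 1011101 111100
Per-code ASCII lookup:
  1001011 = 75  (range 65-90: uppercase, 75 - 65 = 10) → 'K'
  1011101 = 93  (special character) → ']'
  111100 = 60  (special character) → '<'
= 'K]<'


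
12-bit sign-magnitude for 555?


Sign bit: 0 (positive)
Magnitude: 555 = 01000101011
= 001000101011


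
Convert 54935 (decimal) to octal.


Divide by 8 repeatedly:
54935 ÷ 8 = 6866 remainder 7
6866 ÷ 8 = 858 remainder 2
858 ÷ 8 = 107 remainder 2
107 ÷ 8 = 13 remainder 3
13 ÷ 8 = 1 remainder 5
1 ÷ 8 = 0 remainder 1
Reading remainders bottom-up:
= 0o153227


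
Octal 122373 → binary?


Each octal digit → 3 binary bits:
  1 = 001
  2 = 010
  2 = 010
  3 = 011
  7 = 111
  3 = 011
Concatenate: 001 010 010 011 111 011
= 001010010011111011


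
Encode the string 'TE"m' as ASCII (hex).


String: 'TE"m'  (4 characters)
Per-character ASCII lookup:
  'T': uppercase starts at 65: 'T' = 65 + 19 = 84 → 0x54
  'E': uppercase starts at 65: 'E' = 65 + 4 = 69 → 0x45
  '"': special character: '"' = 34 → 0x22
  'm': lowercase starts at 97: 'm' = 97 + 12 = 109 → 0x6D
= 0x54 0x45 0x22 0x6D


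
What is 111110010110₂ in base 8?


Group into 3-bit groups: 111110010110
  111 = 7
  110 = 6
  010 = 2
  110 = 6
= 0o7626


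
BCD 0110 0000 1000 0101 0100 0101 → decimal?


Each 4-bit group → digit:
  0110 → 6
  0000 → 0
  1000 → 8
  0101 → 5
  0100 → 4
  0101 → 5
= 608545


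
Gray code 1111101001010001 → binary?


Gray code: 1111101001010001
MSB stays the same: 1
Each subsequent bit = prev_binary XOR current_gray:
  B[1] = 1 XOR 1 = 0
  B[2] = 0 XOR 1 = 1
  B[3] = 1 XOR 1 = 0
  B[4] = 0 XOR 1 = 1
  B[5] = 1 XOR 0 = 1
  B[6] = 1 XOR 1 = 0
  B[7] = 0 XOR 0 = 0
  B[8] = 0 XOR 0 = 0
  B[9] = 0 XOR 1 = 1
  B[10] = 1 XOR 0 = 1
  B[11] = 1 XOR 1 = 0
  B[12] = 0 XOR 0 = 0
  B[13] = 0 XOR 0 = 0
  B[14] = 0 XOR 0 = 0
  B[15] = 0 XOR 1 = 1
= 1010110001100001 (44129 decimal)


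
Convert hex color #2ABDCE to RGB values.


Hex: #2ABDCE
R = 2A₁₆ = 42
G = BD₁₆ = 189
B = CE₁₆ = 206
= RGB(42, 189, 206)


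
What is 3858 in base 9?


Divide by 9 repeatedly:
3858 ÷ 9 = 428 remainder 6
428 ÷ 9 = 47 remainder 5
47 ÷ 9 = 5 remainder 2
5 ÷ 9 = 0 remainder 5
Reading remainders bottom-up:
= 5256


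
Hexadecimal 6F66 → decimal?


Positional values:
Position 0: 6 × 16^0 = 6 × 1 = 6
Position 1: 6 × 16^1 = 6 × 16 = 96
Position 2: F × 16^2 = 15 × 256 = 3840
Position 3: 6 × 16^3 = 6 × 4096 = 24576
Sum = 6 + 96 + 3840 + 24576
= 28518


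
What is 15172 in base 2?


Divide by 2 repeatedly:
15172 ÷ 2 = 7586 remainder 0
7586 ÷ 2 = 3793 remainder 0
3793 ÷ 2 = 1896 remainder 1
1896 ÷ 2 = 948 remainder 0
948 ÷ 2 = 474 remainder 0
474 ÷ 2 = 237 remainder 0
237 ÷ 2 = 118 remainder 1
118 ÷ 2 = 59 remainder 0
59 ÷ 2 = 29 remainder 1
29 ÷ 2 = 14 remainder 1
14 ÷ 2 = 7 remainder 0
7 ÷ 2 = 3 remainder 1
3 ÷ 2 = 1 remainder 1
1 ÷ 2 = 0 remainder 1
Reading remainders bottom-up:
= 11101101000100


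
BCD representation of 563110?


Each digit → 4-bit binary:
  5 → 0101
  6 → 0110
  3 → 0011
  1 → 0001
  1 → 0001
  0 → 0000
= 0101 0110 0011 0001 0001 0000


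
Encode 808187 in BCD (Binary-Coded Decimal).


Each digit → 4-bit binary:
  8 → 1000
  0 → 0000
  8 → 1000
  1 → 0001
  8 → 1000
  7 → 0111
= 1000 0000 1000 0001 1000 0111


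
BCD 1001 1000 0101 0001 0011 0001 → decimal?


Each 4-bit group → digit:
  1001 → 9
  1000 → 8
  0101 → 5
  0001 → 1
  0011 → 3
  0001 → 1
= 985131


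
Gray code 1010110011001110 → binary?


Gray code: 1010110011001110
MSB stays the same: 1
Each subsequent bit = prev_binary XOR current_gray:
  B[1] = 1 XOR 0 = 1
  B[2] = 1 XOR 1 = 0
  B[3] = 0 XOR 0 = 0
  B[4] = 0 XOR 1 = 1
  B[5] = 1 XOR 1 = 0
  B[6] = 0 XOR 0 = 0
  B[7] = 0 XOR 0 = 0
  B[8] = 0 XOR 1 = 1
  B[9] = 1 XOR 1 = 0
  B[10] = 0 XOR 0 = 0
  B[11] = 0 XOR 0 = 0
  B[12] = 0 XOR 1 = 1
  B[13] = 1 XOR 1 = 0
  B[14] = 0 XOR 1 = 1
  B[15] = 1 XOR 0 = 1
= 1100100010001011 (51339 decimal)


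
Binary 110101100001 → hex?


Group into 4-bit nibbles: 110101100001
  1101 = D
  0110 = 6
  0001 = 1
= 0xD61


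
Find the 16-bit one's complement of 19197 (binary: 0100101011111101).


Original: 0100101011111101
Invert all bits:
  bit 0: 0 → 1
  bit 1: 1 → 0
  bit 2: 0 → 1
  bit 3: 0 → 1
  bit 4: 1 → 0
  bit 5: 0 → 1
  bit 6: 1 → 0
  bit 7: 0 → 1
  bit 8: 1 → 0
  bit 9: 1 → 0
  bit 10: 1 → 0
  bit 11: 1 → 0
  bit 12: 1 → 0
  bit 13: 1 → 0
  bit 14: 0 → 1
  bit 15: 1 → 0
= 1011010100000010


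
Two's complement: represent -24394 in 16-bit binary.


Original: 0101111101001010
Step 1 - Invert all bits: 1010000010110101
Step 2 - Add 1: 1010000010110101 + 1
= 1010000010110110 (represents -24394)


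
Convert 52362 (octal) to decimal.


Positional values:
Position 0: 2 × 8^0 = 2
Position 1: 6 × 8^1 = 48
Position 2: 3 × 8^2 = 192
Position 3: 2 × 8^3 = 1024
Position 4: 5 × 8^4 = 20480
Sum = 2 + 48 + 192 + 1024 + 20480
= 21746


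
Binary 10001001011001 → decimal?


Positional values:
Bit 0: 1 × 2^0 = 1
Bit 3: 1 × 2^3 = 8
Bit 4: 1 × 2^4 = 16
Bit 6: 1 × 2^6 = 64
Bit 9: 1 × 2^9 = 512
Bit 13: 1 × 2^13 = 8192
Sum = 1 + 8 + 16 + 64 + 512 + 8192
= 8793


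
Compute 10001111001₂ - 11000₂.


Align and subtract column by column (LSB to MSB, borrowing when needed):
  10001111001
- 00000011000
  -----------
  col 0: (1 - 0 borrow-in) - 0 → 1 - 0 = 1, borrow out 0
  col 1: (0 - 0 borrow-in) - 0 → 0 - 0 = 0, borrow out 0
  col 2: (0 - 0 borrow-in) - 0 → 0 - 0 = 0, borrow out 0
  col 3: (1 - 0 borrow-in) - 1 → 1 - 1 = 0, borrow out 0
  col 4: (1 - 0 borrow-in) - 1 → 1 - 1 = 0, borrow out 0
  col 5: (1 - 0 borrow-in) - 0 → 1 - 0 = 1, borrow out 0
  col 6: (1 - 0 borrow-in) - 0 → 1 - 0 = 1, borrow out 0
  col 7: (0 - 0 borrow-in) - 0 → 0 - 0 = 0, borrow out 0
  col 8: (0 - 0 borrow-in) - 0 → 0 - 0 = 0, borrow out 0
  col 9: (0 - 0 borrow-in) - 0 → 0 - 0 = 0, borrow out 0
  col 10: (1 - 0 borrow-in) - 0 → 1 - 0 = 1, borrow out 0
Reading bits MSB→LSB: 10001100001
Strip leading zeros: 10001100001
= 10001100001


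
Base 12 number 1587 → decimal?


Positional values (base 12):
  7 × 12^0 = 7 × 1 = 7
  8 × 12^1 = 8 × 12 = 96
  5 × 12^2 = 5 × 144 = 720
  1 × 12^3 = 1 × 1728 = 1728
Sum = 7 + 96 + 720 + 1728
= 2551


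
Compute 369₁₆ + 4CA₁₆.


Align and add column by column (LSB to MSB, each column mod 16 with carry):
  0369
+ 04CA
  ----
  col 0: 9(9) + A(10) + 0 (carry in) = 19 → 3(3), carry out 1
  col 1: 6(6) + C(12) + 1 (carry in) = 19 → 3(3), carry out 1
  col 2: 3(3) + 4(4) + 1 (carry in) = 8 → 8(8), carry out 0
  col 3: 0(0) + 0(0) + 0 (carry in) = 0 → 0(0), carry out 0
Reading digits MSB→LSB: 0833
Strip leading zeros: 833
= 0x833


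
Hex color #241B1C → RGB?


Hex: #241B1C
R = 24₁₆ = 36
G = 1B₁₆ = 27
B = 1C₁₆ = 28
= RGB(36, 27, 28)


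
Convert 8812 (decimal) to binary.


Divide by 2 repeatedly:
8812 ÷ 2 = 4406 remainder 0
4406 ÷ 2 = 2203 remainder 0
2203 ÷ 2 = 1101 remainder 1
1101 ÷ 2 = 550 remainder 1
550 ÷ 2 = 275 remainder 0
275 ÷ 2 = 137 remainder 1
137 ÷ 2 = 68 remainder 1
68 ÷ 2 = 34 remainder 0
34 ÷ 2 = 17 remainder 0
17 ÷ 2 = 8 remainder 1
8 ÷ 2 = 4 remainder 0
4 ÷ 2 = 2 remainder 0
2 ÷ 2 = 1 remainder 0
1 ÷ 2 = 0 remainder 1
Reading remainders bottom-up:
= 10001001101100


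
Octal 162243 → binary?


Each octal digit → 3 binary bits:
  1 = 001
  6 = 110
  2 = 010
  2 = 010
  4 = 100
  3 = 011
Concatenate: 001 110 010 010 100 011
= 001110010010100011


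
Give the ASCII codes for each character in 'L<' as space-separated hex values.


String: 'L<'  (2 characters)
Per-character ASCII lookup:
  'L': uppercase starts at 65: 'L' = 65 + 11 = 76 → 0x4C
  '<': special character: '<' = 60 → 0x3C
= 0x4C 0x3C


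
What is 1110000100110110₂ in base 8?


Group into 3-bit groups: 001110000100110110
  001 = 1
  110 = 6
  000 = 0
  100 = 4
  110 = 6
  110 = 6
= 0o160466


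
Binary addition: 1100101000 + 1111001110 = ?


Align and add column by column (LSB to MSB, carry propagating):
  01100101000
+ 01111001110
  -----------
  col 0: 0 + 0 + 0 (carry in) = 0 → bit 0, carry out 0
  col 1: 0 + 1 + 0 (carry in) = 1 → bit 1, carry out 0
  col 2: 0 + 1 + 0 (carry in) = 1 → bit 1, carry out 0
  col 3: 1 + 1 + 0 (carry in) = 2 → bit 0, carry out 1
  col 4: 0 + 0 + 1 (carry in) = 1 → bit 1, carry out 0
  col 5: 1 + 0 + 0 (carry in) = 1 → bit 1, carry out 0
  col 6: 0 + 1 + 0 (carry in) = 1 → bit 1, carry out 0
  col 7: 0 + 1 + 0 (carry in) = 1 → bit 1, carry out 0
  col 8: 1 + 1 + 0 (carry in) = 2 → bit 0, carry out 1
  col 9: 1 + 1 + 1 (carry in) = 3 → bit 1, carry out 1
  col 10: 0 + 0 + 1 (carry in) = 1 → bit 1, carry out 0
Reading bits MSB→LSB: 11011110110
Strip leading zeros: 11011110110
= 11011110110


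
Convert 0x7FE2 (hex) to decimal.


Positional values:
Position 0: 2 × 16^0 = 2 × 1 = 2
Position 1: E × 16^1 = 14 × 16 = 224
Position 2: F × 16^2 = 15 × 256 = 3840
Position 3: 7 × 16^3 = 7 × 4096 = 28672
Sum = 2 + 224 + 3840 + 28672
= 32738


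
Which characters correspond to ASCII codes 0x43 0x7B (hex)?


Codes (hex): 0x43 0x7B
Per-code ASCII lookup:
  0x43 = 67  (range 65-90: uppercase, 67 - 65 = 2) → 'C'
  0x7B = 123  (special character) → '{'
= 'C{'


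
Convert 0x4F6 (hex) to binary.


Each hex digit → 4 binary bits:
  4 = 0100
  F = 1111
  6 = 0110
Concatenate: 0100 1111 0110
= 010011110110


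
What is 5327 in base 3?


Divide by 3 repeatedly:
5327 ÷ 3 = 1775 remainder 2
1775 ÷ 3 = 591 remainder 2
591 ÷ 3 = 197 remainder 0
197 ÷ 3 = 65 remainder 2
65 ÷ 3 = 21 remainder 2
21 ÷ 3 = 7 remainder 0
7 ÷ 3 = 2 remainder 1
2 ÷ 3 = 0 remainder 2
Reading remainders bottom-up:
= 21022022


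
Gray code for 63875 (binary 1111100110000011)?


Binary: 1111100110000011
Gray code: G = B XOR (B >> 1)
B >> 1 = 0111110011000001
1111100110000011 XOR 0111110011000001:
  1 XOR 0 = 1
  1 XOR 1 = 0
  1 XOR 1 = 0
  1 XOR 1 = 0
  1 XOR 1 = 0
  0 XOR 1 = 1
  0 XOR 0 = 0
  1 XOR 0 = 1
  1 XOR 1 = 0
  0 XOR 1 = 1
  0 XOR 0 = 0
  0 XOR 0 = 0
  0 XOR 0 = 0
  0 XOR 0 = 0
  1 XOR 0 = 1
  1 XOR 1 = 0
= 1000010101000010


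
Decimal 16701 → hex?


Divide by 16 repeatedly:
16701 ÷ 16 = 1043 remainder 13 (D)
1043 ÷ 16 = 65 remainder 3 (3)
65 ÷ 16 = 4 remainder 1 (1)
4 ÷ 16 = 0 remainder 4 (4)
Reading remainders bottom-up:
= 0x413D


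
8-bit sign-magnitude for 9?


Sign bit: 0 (positive)
Magnitude: 9 = 0001001
= 00001001


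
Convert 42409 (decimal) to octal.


Divide by 8 repeatedly:
42409 ÷ 8 = 5301 remainder 1
5301 ÷ 8 = 662 remainder 5
662 ÷ 8 = 82 remainder 6
82 ÷ 8 = 10 remainder 2
10 ÷ 8 = 1 remainder 2
1 ÷ 8 = 0 remainder 1
Reading remainders bottom-up:
= 0o122651


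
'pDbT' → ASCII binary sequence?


String: 'pDbT'  (4 characters)
Per-character ASCII lookup:
  'p': lowercase starts at 97: 'p' = 97 + 15 = 112 → 1110000
  'D': uppercase starts at 65: 'D' = 65 + 3 = 68 → 1000100
  'b': lowercase starts at 97: 'b' = 97 + 1 = 98 → 1100010
  'T': uppercase starts at 65: 'T' = 65 + 19 = 84 → 1010100
= 1110000 1000100 1100010 1010100


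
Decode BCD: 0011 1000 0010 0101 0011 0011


Each 4-bit group → digit:
  0011 → 3
  1000 → 8
  0010 → 2
  0101 → 5
  0011 → 3
  0011 → 3
= 382533


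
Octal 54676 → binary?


Each octal digit → 3 binary bits:
  5 = 101
  4 = 100
  6 = 110
  7 = 111
  6 = 110
Concatenate: 101 100 110 111 110
= 101100110111110


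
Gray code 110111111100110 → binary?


Gray code: 110111111100110
MSB stays the same: 1
Each subsequent bit = prev_binary XOR current_gray:
  B[1] = 1 XOR 1 = 0
  B[2] = 0 XOR 0 = 0
  B[3] = 0 XOR 1 = 1
  B[4] = 1 XOR 1 = 0
  B[5] = 0 XOR 1 = 1
  B[6] = 1 XOR 1 = 0
  B[7] = 0 XOR 1 = 1
  B[8] = 1 XOR 1 = 0
  B[9] = 0 XOR 1 = 1
  B[10] = 1 XOR 0 = 1
  B[11] = 1 XOR 0 = 1
  B[12] = 1 XOR 1 = 0
  B[13] = 0 XOR 1 = 1
  B[14] = 1 XOR 0 = 1
= 100101010111011 (19131 decimal)


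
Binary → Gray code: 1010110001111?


Binary: 1010110001111
Gray code: G = B XOR (B >> 1)
B >> 1 = 0101011000111
1010110001111 XOR 0101011000111:
  1 XOR 0 = 1
  0 XOR 1 = 1
  1 XOR 0 = 1
  0 XOR 1 = 1
  1 XOR 0 = 1
  1 XOR 1 = 0
  0 XOR 1 = 1
  0 XOR 0 = 0
  0 XOR 0 = 0
  1 XOR 0 = 1
  1 XOR 1 = 0
  1 XOR 1 = 0
  1 XOR 1 = 0
= 1111101001000


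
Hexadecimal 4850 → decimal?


Positional values:
Position 0: 0 × 16^0 = 0 × 1 = 0
Position 1: 5 × 16^1 = 5 × 16 = 80
Position 2: 8 × 16^2 = 8 × 256 = 2048
Position 3: 4 × 16^3 = 4 × 4096 = 16384
Sum = 0 + 80 + 2048 + 16384
= 18512


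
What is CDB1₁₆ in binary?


Each hex digit → 4 binary bits:
  C = 1100
  D = 1101
  B = 1011
  1 = 0001
Concatenate: 1100 1101 1011 0001
= 1100110110110001


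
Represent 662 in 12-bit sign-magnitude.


Sign bit: 0 (positive)
Magnitude: 662 = 01010010110
= 001010010110


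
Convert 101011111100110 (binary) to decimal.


Positional values:
Bit 1: 1 × 2^1 = 2
Bit 2: 1 × 2^2 = 4
Bit 5: 1 × 2^5 = 32
Bit 6: 1 × 2^6 = 64
Bit 7: 1 × 2^7 = 128
Bit 8: 1 × 2^8 = 256
Bit 9: 1 × 2^9 = 512
Bit 10: 1 × 2^10 = 1024
Bit 12: 1 × 2^12 = 4096
Bit 14: 1 × 2^14 = 16384
Sum = 2 + 4 + 32 + 64 + 128 + 256 + 512 + 1024 + 4096 + 16384
= 22502


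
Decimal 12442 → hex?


Divide by 16 repeatedly:
12442 ÷ 16 = 777 remainder 10 (A)
777 ÷ 16 = 48 remainder 9 (9)
48 ÷ 16 = 3 remainder 0 (0)
3 ÷ 16 = 0 remainder 3 (3)
Reading remainders bottom-up:
= 0x309A


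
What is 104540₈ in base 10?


Positional values:
Position 0: 0 × 8^0 = 0
Position 1: 4 × 8^1 = 32
Position 2: 5 × 8^2 = 320
Position 3: 4 × 8^3 = 2048
Position 4: 0 × 8^4 = 0
Position 5: 1 × 8^5 = 32768
Sum = 0 + 32 + 320 + 2048 + 0 + 32768
= 35168


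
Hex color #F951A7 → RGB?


Hex: #F951A7
R = F9₁₆ = 249
G = 51₁₆ = 81
B = A7₁₆ = 167
= RGB(249, 81, 167)


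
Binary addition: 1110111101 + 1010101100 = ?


Align and add column by column (LSB to MSB, carry propagating):
  01110111101
+ 01010101100
  -----------
  col 0: 1 + 0 + 0 (carry in) = 1 → bit 1, carry out 0
  col 1: 0 + 0 + 0 (carry in) = 0 → bit 0, carry out 0
  col 2: 1 + 1 + 0 (carry in) = 2 → bit 0, carry out 1
  col 3: 1 + 1 + 1 (carry in) = 3 → bit 1, carry out 1
  col 4: 1 + 0 + 1 (carry in) = 2 → bit 0, carry out 1
  col 5: 1 + 1 + 1 (carry in) = 3 → bit 1, carry out 1
  col 6: 0 + 0 + 1 (carry in) = 1 → bit 1, carry out 0
  col 7: 1 + 1 + 0 (carry in) = 2 → bit 0, carry out 1
  col 8: 1 + 0 + 1 (carry in) = 2 → bit 0, carry out 1
  col 9: 1 + 1 + 1 (carry in) = 3 → bit 1, carry out 1
  col 10: 0 + 0 + 1 (carry in) = 1 → bit 1, carry out 0
Reading bits MSB→LSB: 11001101001
Strip leading zeros: 11001101001
= 11001101001


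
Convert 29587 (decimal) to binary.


Divide by 2 repeatedly:
29587 ÷ 2 = 14793 remainder 1
14793 ÷ 2 = 7396 remainder 1
7396 ÷ 2 = 3698 remainder 0
3698 ÷ 2 = 1849 remainder 0
1849 ÷ 2 = 924 remainder 1
924 ÷ 2 = 462 remainder 0
462 ÷ 2 = 231 remainder 0
231 ÷ 2 = 115 remainder 1
115 ÷ 2 = 57 remainder 1
57 ÷ 2 = 28 remainder 1
28 ÷ 2 = 14 remainder 0
14 ÷ 2 = 7 remainder 0
7 ÷ 2 = 3 remainder 1
3 ÷ 2 = 1 remainder 1
1 ÷ 2 = 0 remainder 1
Reading remainders bottom-up:
= 111001110010011


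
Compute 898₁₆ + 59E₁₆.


Align and add column by column (LSB to MSB, each column mod 16 with carry):
  0898
+ 059E
  ----
  col 0: 8(8) + E(14) + 0 (carry in) = 22 → 6(6), carry out 1
  col 1: 9(9) + 9(9) + 1 (carry in) = 19 → 3(3), carry out 1
  col 2: 8(8) + 5(5) + 1 (carry in) = 14 → E(14), carry out 0
  col 3: 0(0) + 0(0) + 0 (carry in) = 0 → 0(0), carry out 0
Reading digits MSB→LSB: 0E36
Strip leading zeros: E36
= 0xE36


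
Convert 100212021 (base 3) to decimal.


Positional values (base 3):
  1 × 3^0 = 1 × 1 = 1
  2 × 3^1 = 2 × 3 = 6
  0 × 3^2 = 0 × 9 = 0
  2 × 3^3 = 2 × 27 = 54
  1 × 3^4 = 1 × 81 = 81
  2 × 3^5 = 2 × 243 = 486
  0 × 3^6 = 0 × 729 = 0
  0 × 3^7 = 0 × 2187 = 0
  1 × 3^8 = 1 × 6561 = 6561
Sum = 1 + 6 + 0 + 54 + 81 + 486 + 0 + 0 + 6561
= 7189


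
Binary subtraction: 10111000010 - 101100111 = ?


Align and subtract column by column (LSB to MSB, borrowing when needed):
  10111000010
- 00101100111
  -----------
  col 0: (0 - 0 borrow-in) - 1 → borrow from next column: (0+2) - 1 = 1, borrow out 1
  col 1: (1 - 1 borrow-in) - 1 → borrow from next column: (0+2) - 1 = 1, borrow out 1
  col 2: (0 - 1 borrow-in) - 1 → borrow from next column: (-1+2) - 1 = 0, borrow out 1
  col 3: (0 - 1 borrow-in) - 0 → borrow from next column: (-1+2) - 0 = 1, borrow out 1
  col 4: (0 - 1 borrow-in) - 0 → borrow from next column: (-1+2) - 0 = 1, borrow out 1
  col 5: (0 - 1 borrow-in) - 1 → borrow from next column: (-1+2) - 1 = 0, borrow out 1
  col 6: (1 - 1 borrow-in) - 1 → borrow from next column: (0+2) - 1 = 1, borrow out 1
  col 7: (1 - 1 borrow-in) - 0 → 0 - 0 = 0, borrow out 0
  col 8: (1 - 0 borrow-in) - 1 → 1 - 1 = 0, borrow out 0
  col 9: (0 - 0 borrow-in) - 0 → 0 - 0 = 0, borrow out 0
  col 10: (1 - 0 borrow-in) - 0 → 1 - 0 = 1, borrow out 0
Reading bits MSB→LSB: 10001011011
Strip leading zeros: 10001011011
= 10001011011


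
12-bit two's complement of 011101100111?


Original: 011101100111
Step 1 - Invert all bits: 100010011000
Step 2 - Add 1: 100010011000 + 1
= 100010011001 (represents -1895)


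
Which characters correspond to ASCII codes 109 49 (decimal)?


Codes (decimal): 109 49
Per-code ASCII lookup:
  109  (range 97-122: lowercase, 109 - 97 = 12) → 'm'
  49  (range 48-57: digits, 49 - 48 = 1) → '1'
= 'm1'


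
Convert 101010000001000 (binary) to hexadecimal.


Group into 4-bit nibbles: 0101010000001000
  0101 = 5
  0100 = 4
  0000 = 0
  1000 = 8
= 0x5408


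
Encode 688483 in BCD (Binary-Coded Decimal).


Each digit → 4-bit binary:
  6 → 0110
  8 → 1000
  8 → 1000
  4 → 0100
  8 → 1000
  3 → 0011
= 0110 1000 1000 0100 1000 0011


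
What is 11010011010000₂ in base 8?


Group into 3-bit groups: 011010011010000
  011 = 3
  010 = 2
  011 = 3
  010 = 2
  000 = 0
= 0o32320


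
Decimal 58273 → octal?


Divide by 8 repeatedly:
58273 ÷ 8 = 7284 remainder 1
7284 ÷ 8 = 910 remainder 4
910 ÷ 8 = 113 remainder 6
113 ÷ 8 = 14 remainder 1
14 ÷ 8 = 1 remainder 6
1 ÷ 8 = 0 remainder 1
Reading remainders bottom-up:
= 0o161641


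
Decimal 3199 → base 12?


Divide by 12 repeatedly:
3199 ÷ 12 = 266 remainder 7
266 ÷ 12 = 22 remainder 2
22 ÷ 12 = 1 remainder 10
1 ÷ 12 = 0 remainder 1
Reading remainders bottom-up:
= 1A27


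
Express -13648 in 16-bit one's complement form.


Original: 0011010101010000
Invert all bits:
  bit 0: 0 → 1
  bit 1: 0 → 1
  bit 2: 1 → 0
  bit 3: 1 → 0
  bit 4: 0 → 1
  bit 5: 1 → 0
  bit 6: 0 → 1
  bit 7: 1 → 0
  bit 8: 0 → 1
  bit 9: 1 → 0
  bit 10: 0 → 1
  bit 11: 1 → 0
  bit 12: 0 → 1
  bit 13: 0 → 1
  bit 14: 0 → 1
  bit 15: 0 → 1
= 1100101010101111


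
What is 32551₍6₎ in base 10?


Positional values (base 6):
  1 × 6^0 = 1 × 1 = 1
  5 × 6^1 = 5 × 6 = 30
  5 × 6^2 = 5 × 36 = 180
  2 × 6^3 = 2 × 216 = 432
  3 × 6^4 = 3 × 1296 = 3888
Sum = 1 + 30 + 180 + 432 + 3888
= 4531


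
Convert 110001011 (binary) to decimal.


Positional values:
Bit 0: 1 × 2^0 = 1
Bit 1: 1 × 2^1 = 2
Bit 3: 1 × 2^3 = 8
Bit 7: 1 × 2^7 = 128
Bit 8: 1 × 2^8 = 256
Sum = 1 + 2 + 8 + 128 + 256
= 395


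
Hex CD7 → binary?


Each hex digit → 4 binary bits:
  C = 1100
  D = 1101
  7 = 0111
Concatenate: 1100 1101 0111
= 110011010111


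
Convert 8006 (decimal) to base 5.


Divide by 5 repeatedly:
8006 ÷ 5 = 1601 remainder 1
1601 ÷ 5 = 320 remainder 1
320 ÷ 5 = 64 remainder 0
64 ÷ 5 = 12 remainder 4
12 ÷ 5 = 2 remainder 2
2 ÷ 5 = 0 remainder 2
Reading remainders bottom-up:
= 224011


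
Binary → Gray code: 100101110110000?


Binary: 100101110110000
Gray code: G = B XOR (B >> 1)
B >> 1 = 010010111011000
100101110110000 XOR 010010111011000:
  1 XOR 0 = 1
  0 XOR 1 = 1
  0 XOR 0 = 0
  1 XOR 0 = 1
  0 XOR 1 = 1
  1 XOR 0 = 1
  1 XOR 1 = 0
  1 XOR 1 = 0
  0 XOR 1 = 1
  1 XOR 0 = 1
  1 XOR 1 = 0
  0 XOR 1 = 1
  0 XOR 0 = 0
  0 XOR 0 = 0
  0 XOR 0 = 0
= 110111001101000


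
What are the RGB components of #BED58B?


Hex: #BED58B
R = BE₁₆ = 190
G = D5₁₆ = 213
B = 8B₁₆ = 139
= RGB(190, 213, 139)


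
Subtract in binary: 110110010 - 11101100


Align and subtract column by column (LSB to MSB, borrowing when needed):
  110110010
- 011101100
  ---------
  col 0: (0 - 0 borrow-in) - 0 → 0 - 0 = 0, borrow out 0
  col 1: (1 - 0 borrow-in) - 0 → 1 - 0 = 1, borrow out 0
  col 2: (0 - 0 borrow-in) - 1 → borrow from next column: (0+2) - 1 = 1, borrow out 1
  col 3: (0 - 1 borrow-in) - 1 → borrow from next column: (-1+2) - 1 = 0, borrow out 1
  col 4: (1 - 1 borrow-in) - 0 → 0 - 0 = 0, borrow out 0
  col 5: (1 - 0 borrow-in) - 1 → 1 - 1 = 0, borrow out 0
  col 6: (0 - 0 borrow-in) - 1 → borrow from next column: (0+2) - 1 = 1, borrow out 1
  col 7: (1 - 1 borrow-in) - 1 → borrow from next column: (0+2) - 1 = 1, borrow out 1
  col 8: (1 - 1 borrow-in) - 0 → 0 - 0 = 0, borrow out 0
Reading bits MSB→LSB: 011000110
Strip leading zeros: 11000110
= 11000110


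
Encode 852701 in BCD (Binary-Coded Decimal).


Each digit → 4-bit binary:
  8 → 1000
  5 → 0101
  2 → 0010
  7 → 0111
  0 → 0000
  1 → 0001
= 1000 0101 0010 0111 0000 0001


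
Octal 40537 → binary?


Each octal digit → 3 binary bits:
  4 = 100
  0 = 000
  5 = 101
  3 = 011
  7 = 111
Concatenate: 100 000 101 011 111
= 100000101011111


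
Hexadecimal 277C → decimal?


Positional values:
Position 0: C × 16^0 = 12 × 1 = 12
Position 1: 7 × 16^1 = 7 × 16 = 112
Position 2: 7 × 16^2 = 7 × 256 = 1792
Position 3: 2 × 16^3 = 2 × 4096 = 8192
Sum = 12 + 112 + 1792 + 8192
= 10108


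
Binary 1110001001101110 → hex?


Group into 4-bit nibbles: 1110001001101110
  1110 = E
  0010 = 2
  0110 = 6
  1110 = E
= 0xE26E


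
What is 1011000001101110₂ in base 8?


Group into 3-bit groups: 001011000001101110
  001 = 1
  011 = 3
  000 = 0
  001 = 1
  101 = 5
  110 = 6
= 0o130156


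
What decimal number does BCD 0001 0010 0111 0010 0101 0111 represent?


Each 4-bit group → digit:
  0001 → 1
  0010 → 2
  0111 → 7
  0010 → 2
  0101 → 5
  0111 → 7
= 127257


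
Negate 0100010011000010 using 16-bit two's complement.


Original: 0100010011000010
Step 1 - Invert all bits: 1011101100111101
Step 2 - Add 1: 1011101100111101 + 1
= 1011101100111110 (represents -17602)


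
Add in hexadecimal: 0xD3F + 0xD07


Align and add column by column (LSB to MSB, each column mod 16 with carry):
  0D3F
+ 0D07
  ----
  col 0: F(15) + 7(7) + 0 (carry in) = 22 → 6(6), carry out 1
  col 1: 3(3) + 0(0) + 1 (carry in) = 4 → 4(4), carry out 0
  col 2: D(13) + D(13) + 0 (carry in) = 26 → A(10), carry out 1
  col 3: 0(0) + 0(0) + 1 (carry in) = 1 → 1(1), carry out 0
Reading digits MSB→LSB: 1A46
Strip leading zeros: 1A46
= 0x1A46


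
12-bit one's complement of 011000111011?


Original: 011000111011
Invert all bits:
  bit 0: 0 → 1
  bit 1: 1 → 0
  bit 2: 1 → 0
  bit 3: 0 → 1
  bit 4: 0 → 1
  bit 5: 0 → 1
  bit 6: 1 → 0
  bit 7: 1 → 0
  bit 8: 1 → 0
  bit 9: 0 → 1
  bit 10: 1 → 0
  bit 11: 1 → 0
= 100111000100


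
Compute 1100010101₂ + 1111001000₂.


Align and add column by column (LSB to MSB, carry propagating):
  01100010101
+ 01111001000
  -----------
  col 0: 1 + 0 + 0 (carry in) = 1 → bit 1, carry out 0
  col 1: 0 + 0 + 0 (carry in) = 0 → bit 0, carry out 0
  col 2: 1 + 0 + 0 (carry in) = 1 → bit 1, carry out 0
  col 3: 0 + 1 + 0 (carry in) = 1 → bit 1, carry out 0
  col 4: 1 + 0 + 0 (carry in) = 1 → bit 1, carry out 0
  col 5: 0 + 0 + 0 (carry in) = 0 → bit 0, carry out 0
  col 6: 0 + 1 + 0 (carry in) = 1 → bit 1, carry out 0
  col 7: 0 + 1 + 0 (carry in) = 1 → bit 1, carry out 0
  col 8: 1 + 1 + 0 (carry in) = 2 → bit 0, carry out 1
  col 9: 1 + 1 + 1 (carry in) = 3 → bit 1, carry out 1
  col 10: 0 + 0 + 1 (carry in) = 1 → bit 1, carry out 0
Reading bits MSB→LSB: 11011011101
Strip leading zeros: 11011011101
= 11011011101


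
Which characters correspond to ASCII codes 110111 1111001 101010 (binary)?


Codes (binary): 110111 1111001 101010
Per-code ASCII lookup:
  110111 = 55  (range 48-57: digits, 55 - 48 = 7) → '7'
  1111001 = 121  (range 97-122: lowercase, 121 - 97 = 24) → 'y'
  101010 = 42  (special character) → '*'
= '7y*'


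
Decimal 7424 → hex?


Divide by 16 repeatedly:
7424 ÷ 16 = 464 remainder 0 (0)
464 ÷ 16 = 29 remainder 0 (0)
29 ÷ 16 = 1 remainder 13 (D)
1 ÷ 16 = 0 remainder 1 (1)
Reading remainders bottom-up:
= 0x1D00


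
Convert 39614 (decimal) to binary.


Divide by 2 repeatedly:
39614 ÷ 2 = 19807 remainder 0
19807 ÷ 2 = 9903 remainder 1
9903 ÷ 2 = 4951 remainder 1
4951 ÷ 2 = 2475 remainder 1
2475 ÷ 2 = 1237 remainder 1
1237 ÷ 2 = 618 remainder 1
618 ÷ 2 = 309 remainder 0
309 ÷ 2 = 154 remainder 1
154 ÷ 2 = 77 remainder 0
77 ÷ 2 = 38 remainder 1
38 ÷ 2 = 19 remainder 0
19 ÷ 2 = 9 remainder 1
9 ÷ 2 = 4 remainder 1
4 ÷ 2 = 2 remainder 0
2 ÷ 2 = 1 remainder 0
1 ÷ 2 = 0 remainder 1
Reading remainders bottom-up:
= 1001101010111110


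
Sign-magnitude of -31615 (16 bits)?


Sign bit: 1 (negative)
Magnitude: 31615 = 111101101111111
= 1111101101111111


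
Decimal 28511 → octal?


Divide by 8 repeatedly:
28511 ÷ 8 = 3563 remainder 7
3563 ÷ 8 = 445 remainder 3
445 ÷ 8 = 55 remainder 5
55 ÷ 8 = 6 remainder 7
6 ÷ 8 = 0 remainder 6
Reading remainders bottom-up:
= 0o67537


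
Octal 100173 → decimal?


Positional values:
Position 0: 3 × 8^0 = 3
Position 1: 7 × 8^1 = 56
Position 2: 1 × 8^2 = 64
Position 3: 0 × 8^3 = 0
Position 4: 0 × 8^4 = 0
Position 5: 1 × 8^5 = 32768
Sum = 3 + 56 + 64 + 0 + 0 + 32768
= 32891


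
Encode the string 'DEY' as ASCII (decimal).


String: 'DEY'  (3 characters)
Per-character ASCII lookup:
  'D': uppercase starts at 65: 'D' = 65 + 3 = 68
  'E': uppercase starts at 65: 'E' = 65 + 4 = 69
  'Y': uppercase starts at 65: 'Y' = 65 + 24 = 89
= 68 69 89


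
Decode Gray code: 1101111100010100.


Gray code: 1101111100010100
MSB stays the same: 1
Each subsequent bit = prev_binary XOR current_gray:
  B[1] = 1 XOR 1 = 0
  B[2] = 0 XOR 0 = 0
  B[3] = 0 XOR 1 = 1
  B[4] = 1 XOR 1 = 0
  B[5] = 0 XOR 1 = 1
  B[6] = 1 XOR 1 = 0
  B[7] = 0 XOR 1 = 1
  B[8] = 1 XOR 0 = 1
  B[9] = 1 XOR 0 = 1
  B[10] = 1 XOR 0 = 1
  B[11] = 1 XOR 1 = 0
  B[12] = 0 XOR 0 = 0
  B[13] = 0 XOR 1 = 1
  B[14] = 1 XOR 0 = 1
  B[15] = 1 XOR 0 = 1
= 1001010111100111 (38375 decimal)


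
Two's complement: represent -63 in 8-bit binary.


Original: 00111111
Step 1 - Invert all bits: 11000000
Step 2 - Add 1: 11000000 + 1
= 11000001 (represents -63)


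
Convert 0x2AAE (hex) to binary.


Each hex digit → 4 binary bits:
  2 = 0010
  A = 1010
  A = 1010
  E = 1110
Concatenate: 0010 1010 1010 1110
= 0010101010101110


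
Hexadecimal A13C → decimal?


Positional values:
Position 0: C × 16^0 = 12 × 1 = 12
Position 1: 3 × 16^1 = 3 × 16 = 48
Position 2: 1 × 16^2 = 1 × 256 = 256
Position 3: A × 16^3 = 10 × 4096 = 40960
Sum = 12 + 48 + 256 + 40960
= 41276


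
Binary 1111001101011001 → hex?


Group into 4-bit nibbles: 1111001101011001
  1111 = F
  0011 = 3
  0101 = 5
  1001 = 9
= 0xF359


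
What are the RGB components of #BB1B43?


Hex: #BB1B43
R = BB₁₆ = 187
G = 1B₁₆ = 27
B = 43₁₆ = 67
= RGB(187, 27, 67)


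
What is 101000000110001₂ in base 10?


Positional values:
Bit 0: 1 × 2^0 = 1
Bit 4: 1 × 2^4 = 16
Bit 5: 1 × 2^5 = 32
Bit 12: 1 × 2^12 = 4096
Bit 14: 1 × 2^14 = 16384
Sum = 1 + 16 + 32 + 4096 + 16384
= 20529
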